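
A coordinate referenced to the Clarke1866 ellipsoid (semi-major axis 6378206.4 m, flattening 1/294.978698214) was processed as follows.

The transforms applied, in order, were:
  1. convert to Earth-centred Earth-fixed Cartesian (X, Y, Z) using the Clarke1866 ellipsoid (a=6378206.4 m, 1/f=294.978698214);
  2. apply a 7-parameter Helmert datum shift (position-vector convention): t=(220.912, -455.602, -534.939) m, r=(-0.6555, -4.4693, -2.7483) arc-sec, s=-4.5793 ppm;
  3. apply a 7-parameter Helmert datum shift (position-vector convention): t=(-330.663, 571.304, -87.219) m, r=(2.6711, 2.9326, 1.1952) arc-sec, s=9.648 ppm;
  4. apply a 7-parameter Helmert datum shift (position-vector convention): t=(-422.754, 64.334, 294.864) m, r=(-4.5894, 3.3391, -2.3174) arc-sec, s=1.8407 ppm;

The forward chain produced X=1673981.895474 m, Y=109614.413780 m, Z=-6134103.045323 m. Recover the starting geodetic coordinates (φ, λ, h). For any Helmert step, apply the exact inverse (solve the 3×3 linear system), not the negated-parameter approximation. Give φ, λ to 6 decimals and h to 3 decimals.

φ=-74.797543°, λ=3.742692°, h=1054.283 m

start: X=1673981.8955, Y=109614.4138, Z=-6134103.0453 m
→ Helmert⁻¹: X=1674499.6404, Y=109705.1809, Z=-6134357.0693
→ Helmert⁻¹: X=1674901.9903, Y=109043.6820, Z=-6134188.2664
→ Helmert⁻¹: X=1674554.3837, Y=109541.5900, Z=-6133717.3511
→ geod (Bowring, a=6378206.400): φ=-74.79754300°, λ=3.74269200°, h=1054.2830 m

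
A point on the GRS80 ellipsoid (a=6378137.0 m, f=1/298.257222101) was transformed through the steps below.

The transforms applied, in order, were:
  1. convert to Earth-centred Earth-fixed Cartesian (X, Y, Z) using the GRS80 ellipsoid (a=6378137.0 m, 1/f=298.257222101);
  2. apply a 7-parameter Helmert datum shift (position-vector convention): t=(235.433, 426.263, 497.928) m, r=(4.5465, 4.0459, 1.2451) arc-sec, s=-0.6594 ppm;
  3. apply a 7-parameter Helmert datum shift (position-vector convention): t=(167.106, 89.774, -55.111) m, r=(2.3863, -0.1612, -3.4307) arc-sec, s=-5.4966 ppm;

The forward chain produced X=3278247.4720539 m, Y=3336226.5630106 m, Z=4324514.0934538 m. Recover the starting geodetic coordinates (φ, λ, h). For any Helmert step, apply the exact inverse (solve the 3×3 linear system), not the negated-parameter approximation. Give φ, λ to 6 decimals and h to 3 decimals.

φ=42.947857°, λ=45.503866°, h=1150.744 m

start: X=3278247.4721, Y=3336226.5630, Z=4324514.0935 m
→ Helmert⁻¹: X=3278046.2738, Y=3336259.6798, Z=4324551.8156
→ Helmert⁻¹: X=3277748.3226, Y=3335911.1415, Z=4324047.5018
→ geod (Bowring, a=6378137.000): φ=42.94785700°, λ=45.50386600°, h=1150.7440 m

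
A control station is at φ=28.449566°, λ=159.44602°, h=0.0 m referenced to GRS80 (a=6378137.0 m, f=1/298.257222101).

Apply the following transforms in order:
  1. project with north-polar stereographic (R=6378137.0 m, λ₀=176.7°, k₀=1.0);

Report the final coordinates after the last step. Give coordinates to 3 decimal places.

start: φ=28.449566°, λ=159.446020°, h=0.000 m
→ stereo (R=6378137.0, λ₀=176.7°): E=-2253267.7333, N=-7254928.4921

E=-2253267.733 m, N=-7254928.492 m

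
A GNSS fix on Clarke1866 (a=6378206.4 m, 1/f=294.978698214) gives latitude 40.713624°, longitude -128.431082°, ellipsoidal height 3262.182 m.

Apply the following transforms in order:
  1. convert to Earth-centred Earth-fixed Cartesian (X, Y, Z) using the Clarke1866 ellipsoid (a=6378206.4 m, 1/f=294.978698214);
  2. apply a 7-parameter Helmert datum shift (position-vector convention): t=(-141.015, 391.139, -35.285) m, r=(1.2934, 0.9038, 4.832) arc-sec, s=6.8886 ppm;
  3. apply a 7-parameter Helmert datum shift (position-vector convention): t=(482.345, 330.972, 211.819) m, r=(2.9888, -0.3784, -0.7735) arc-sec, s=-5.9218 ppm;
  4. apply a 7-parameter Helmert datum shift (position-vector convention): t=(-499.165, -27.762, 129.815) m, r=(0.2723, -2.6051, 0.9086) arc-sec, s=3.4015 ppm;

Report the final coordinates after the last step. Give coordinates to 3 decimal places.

X=-3011018.434 m, Y=-3794062.304 m, Z=4140508.890 m

start: φ=40.713624°, λ=-128.431082°, h=3262.182 m
→ ECEF (a=6378206.400, f=1/294.978698214): X=-3010897.0789, Y=-3794576.1525, Z=4140298.5896
→ Helmert 7p (PV): X=-3010951.7998, Y=-3794307.6494, Z=4140281.2242
→ Helmert 7p (PV): X=-3010473.4486, Y=-3794002.9099, Z=4140408.0220
→ Helmert 7p (PV): X=-3011018.4341, Y=-3794062.3044, Z=4140508.8899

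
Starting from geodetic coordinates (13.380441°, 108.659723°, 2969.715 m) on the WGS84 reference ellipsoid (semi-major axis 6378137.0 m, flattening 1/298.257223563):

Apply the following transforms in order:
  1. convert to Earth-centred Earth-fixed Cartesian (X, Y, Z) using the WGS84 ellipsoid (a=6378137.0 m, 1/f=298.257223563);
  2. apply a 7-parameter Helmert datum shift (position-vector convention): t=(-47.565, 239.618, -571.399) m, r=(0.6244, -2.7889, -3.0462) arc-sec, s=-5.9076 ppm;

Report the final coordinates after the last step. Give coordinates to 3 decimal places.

start: φ=13.380441°, λ=108.659723°, h=2969.715 m
→ ECEF (a=6378137.000, f=1/298.257223563): X=-1986552.4489, Y=5882630.0619, Z=1467070.9685
→ Helmert 7p (PV): X=-1986521.2377, Y=5882859.8246, Z=1466481.8504

X=-1986521.238 m, Y=5882859.825 m, Z=1466481.850 m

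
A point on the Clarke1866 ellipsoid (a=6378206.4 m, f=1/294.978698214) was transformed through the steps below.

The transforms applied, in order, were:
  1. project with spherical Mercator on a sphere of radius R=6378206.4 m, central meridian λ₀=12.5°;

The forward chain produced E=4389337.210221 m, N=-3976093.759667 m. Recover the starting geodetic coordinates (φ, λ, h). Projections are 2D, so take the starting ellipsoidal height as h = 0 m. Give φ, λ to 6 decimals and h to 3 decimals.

start: E=4389337.2102, N=-3976093.7597 m
→ merc⁻¹: φ=-33.60623300°, λ=51.92965800°

φ=-33.606233°, λ=51.929658°, h=0.000 m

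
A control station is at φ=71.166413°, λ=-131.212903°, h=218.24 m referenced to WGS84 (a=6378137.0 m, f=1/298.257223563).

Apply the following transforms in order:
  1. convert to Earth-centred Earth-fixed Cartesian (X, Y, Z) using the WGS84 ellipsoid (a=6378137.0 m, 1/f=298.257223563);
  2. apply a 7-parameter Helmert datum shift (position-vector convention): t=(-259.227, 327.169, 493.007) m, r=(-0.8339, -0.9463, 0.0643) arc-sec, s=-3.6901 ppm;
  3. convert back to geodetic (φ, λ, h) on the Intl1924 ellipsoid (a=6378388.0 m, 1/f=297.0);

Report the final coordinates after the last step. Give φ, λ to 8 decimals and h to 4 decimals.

start: φ=71.166413°, λ=-131.212903°, h=218.240 m
→ ECEF (a=6378137.000, f=1/298.257223563): X=-1360718.7250, Y=-1553630.3827, Z=6014507.8378
→ Helmert 7p (PV): X=-1361000.0397, Y=-1553273.5891, Z=6014978.6891
→ geod (Bowring, a=6378388.000): φ=71.16898085°, λ=-131.22529611°, h=467.9091 m

φ=71.16898085°, λ=-131.22529611°, h=467.9091 m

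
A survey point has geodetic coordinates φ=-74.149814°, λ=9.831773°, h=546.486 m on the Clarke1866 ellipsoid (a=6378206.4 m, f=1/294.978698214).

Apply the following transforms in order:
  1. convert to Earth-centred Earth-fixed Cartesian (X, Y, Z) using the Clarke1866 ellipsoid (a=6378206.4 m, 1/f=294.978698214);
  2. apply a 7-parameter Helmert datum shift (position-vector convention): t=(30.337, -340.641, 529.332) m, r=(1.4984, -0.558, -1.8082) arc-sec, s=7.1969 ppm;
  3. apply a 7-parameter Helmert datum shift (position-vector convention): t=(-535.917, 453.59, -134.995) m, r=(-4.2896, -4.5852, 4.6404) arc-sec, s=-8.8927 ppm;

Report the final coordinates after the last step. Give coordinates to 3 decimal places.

X=1721637.970 m, Y=298477.601 m, Z=-6113429.379 m

start: φ=-74.149814°, λ=9.831773°, h=546.486 m
→ ECEF (a=6378206.400, f=1/294.978698214): X=1721998.1243, Y=298424.2314, Z=-6113872.9863
→ Helmert 7p (PV): X=1722060.0102, Y=298115.0565, Z=-6113380.8288
→ Helmert 7p (PV): X=1721637.9700, Y=298477.6006, Z=-6113429.3786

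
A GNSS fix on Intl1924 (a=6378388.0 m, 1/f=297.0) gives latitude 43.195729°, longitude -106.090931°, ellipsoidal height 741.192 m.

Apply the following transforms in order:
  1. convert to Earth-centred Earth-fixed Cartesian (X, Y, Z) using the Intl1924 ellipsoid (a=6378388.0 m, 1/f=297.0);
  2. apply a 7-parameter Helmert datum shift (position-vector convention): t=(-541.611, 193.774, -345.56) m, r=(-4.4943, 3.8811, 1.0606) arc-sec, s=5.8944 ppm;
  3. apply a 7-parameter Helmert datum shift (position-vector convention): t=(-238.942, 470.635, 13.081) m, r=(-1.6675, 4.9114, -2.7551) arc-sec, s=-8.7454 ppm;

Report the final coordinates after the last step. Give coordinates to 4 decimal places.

start: φ=43.195729°, λ=-106.090931°, h=741.192 m
→ ECEF (a=6378388.000, f=1/297.0): X=-1290981.9941, Y=-4475370.6175, Z=4343962.7128
→ Helmert 7p (PV): X=-1291426.4655, Y=-4475115.2102, Z=4343764.5636
→ Helmert 7p (PV): X=-1291610.4584, Y=-4474553.0731, Z=4343806.5844

X=-1291610.4584 m, Y=-4474553.0731 m, Z=4343806.5844 m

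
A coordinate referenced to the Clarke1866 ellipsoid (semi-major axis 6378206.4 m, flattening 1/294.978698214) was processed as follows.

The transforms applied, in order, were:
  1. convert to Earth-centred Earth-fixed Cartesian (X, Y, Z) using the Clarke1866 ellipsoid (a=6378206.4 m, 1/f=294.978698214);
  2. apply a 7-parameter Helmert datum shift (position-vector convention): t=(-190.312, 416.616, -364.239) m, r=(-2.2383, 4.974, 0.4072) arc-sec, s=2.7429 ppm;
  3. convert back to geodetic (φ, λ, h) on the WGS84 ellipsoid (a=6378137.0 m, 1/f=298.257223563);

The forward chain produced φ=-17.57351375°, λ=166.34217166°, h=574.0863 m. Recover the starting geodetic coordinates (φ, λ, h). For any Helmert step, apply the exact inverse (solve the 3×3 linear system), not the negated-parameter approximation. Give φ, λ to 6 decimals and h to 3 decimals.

start: φ=-17.573514°, λ=166.342172°, h=574.086 m
→ ECEF (a=6378137.000, f=1/298.257223563): X=-5910870.6613, Y=1436306.6328, Z=-1913611.5633
→ Helmert⁻¹: X=-5910615.1620, Y=1435918.5099, Z=-1913369.0268
→ geod (Bowring, a=6378206.400): φ=-17.57358600°, λ=166.34515600°, h=129.0320 m

φ=-17.573586°, λ=166.345156°, h=129.032 m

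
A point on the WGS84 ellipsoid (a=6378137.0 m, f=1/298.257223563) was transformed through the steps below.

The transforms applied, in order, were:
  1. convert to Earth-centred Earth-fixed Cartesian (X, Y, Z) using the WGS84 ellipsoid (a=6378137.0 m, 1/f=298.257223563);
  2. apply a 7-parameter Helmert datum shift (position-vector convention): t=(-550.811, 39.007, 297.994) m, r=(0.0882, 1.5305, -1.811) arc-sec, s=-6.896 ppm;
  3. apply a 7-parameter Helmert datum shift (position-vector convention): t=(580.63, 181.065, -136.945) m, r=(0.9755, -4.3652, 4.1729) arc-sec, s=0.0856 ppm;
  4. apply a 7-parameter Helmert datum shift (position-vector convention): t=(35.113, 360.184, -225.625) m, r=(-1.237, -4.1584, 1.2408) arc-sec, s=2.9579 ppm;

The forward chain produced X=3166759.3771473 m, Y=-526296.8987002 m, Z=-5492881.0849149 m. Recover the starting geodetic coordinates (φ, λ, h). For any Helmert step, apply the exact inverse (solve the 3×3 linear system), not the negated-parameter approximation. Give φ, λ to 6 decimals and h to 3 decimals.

start: X=3166759.3771, Y=-526296.8987, Z=-5492881.0849 m
→ Helmert⁻¹: X=3166600.9936, Y=-526641.6333, Z=-5492706.2118
→ Helmert⁻¹: X=3165893.1917, Y=-526912.6783, Z=-5492633.3048
→ Helmert⁻¹: X=3166511.2231, Y=-526929.8661, Z=-5492945.4572
→ geod (Bowring, a=6378137.000): φ=-59.86553700°, λ=-9.44785000°, h=-30.2040 m

φ=-59.865537°, λ=-9.447850°, h=-30.204 m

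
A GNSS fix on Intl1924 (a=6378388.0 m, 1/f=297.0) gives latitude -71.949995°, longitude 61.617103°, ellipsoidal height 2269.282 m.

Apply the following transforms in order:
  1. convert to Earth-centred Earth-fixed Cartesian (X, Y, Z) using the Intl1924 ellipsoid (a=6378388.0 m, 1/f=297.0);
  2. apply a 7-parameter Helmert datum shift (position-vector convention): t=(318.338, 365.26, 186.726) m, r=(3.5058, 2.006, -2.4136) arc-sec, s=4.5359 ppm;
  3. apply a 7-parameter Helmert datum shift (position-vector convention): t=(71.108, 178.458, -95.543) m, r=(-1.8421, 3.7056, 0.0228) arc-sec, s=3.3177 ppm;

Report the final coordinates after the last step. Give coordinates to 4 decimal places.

X=942920.1992 m, Y=1745272.4306 m, Z=-6044229.0306 m

start: φ=-71.949995°, λ=61.617103°, h=2269.282 m
→ ECEF (a=6378388.000, f=1/297.0): X=942670.4931, Y=1744677.1816, Z=-6044260.7049
→ Helmert 7p (PV): X=942954.7395, Y=1745142.0569, Z=-6044080.9092
→ Helmert 7p (PV): X=942920.1992, Y=1745272.4306, Z=-6044229.0306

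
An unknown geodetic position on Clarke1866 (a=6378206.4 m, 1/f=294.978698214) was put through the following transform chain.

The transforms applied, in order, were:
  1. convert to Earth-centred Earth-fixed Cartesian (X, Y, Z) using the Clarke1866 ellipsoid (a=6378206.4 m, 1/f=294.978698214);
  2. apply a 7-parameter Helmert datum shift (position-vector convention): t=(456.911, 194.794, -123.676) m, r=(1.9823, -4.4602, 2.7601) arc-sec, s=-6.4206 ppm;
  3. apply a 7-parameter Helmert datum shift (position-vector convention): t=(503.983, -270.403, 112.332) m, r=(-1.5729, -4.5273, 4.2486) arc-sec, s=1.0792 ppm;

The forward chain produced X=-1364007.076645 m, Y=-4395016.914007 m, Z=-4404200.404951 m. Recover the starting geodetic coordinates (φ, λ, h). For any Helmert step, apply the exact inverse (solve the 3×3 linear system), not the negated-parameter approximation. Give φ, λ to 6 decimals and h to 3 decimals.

start: X=-1364007.0766, Y=-4395016.9140, Z=-4404200.4050 m
→ Helmert⁻¹: X=-1364696.7779, Y=-4394680.0728, Z=-4404311.5424
→ Helmert⁻¹: X=-1365316.4978, Y=-4394927.1408, Z=-4404144.3836
→ geod (Bowring, a=6378206.400): φ=-43.93509400°, λ=-107.25779200°, h=2083.6350 m

φ=-43.935094°, λ=-107.257792°, h=2083.635 m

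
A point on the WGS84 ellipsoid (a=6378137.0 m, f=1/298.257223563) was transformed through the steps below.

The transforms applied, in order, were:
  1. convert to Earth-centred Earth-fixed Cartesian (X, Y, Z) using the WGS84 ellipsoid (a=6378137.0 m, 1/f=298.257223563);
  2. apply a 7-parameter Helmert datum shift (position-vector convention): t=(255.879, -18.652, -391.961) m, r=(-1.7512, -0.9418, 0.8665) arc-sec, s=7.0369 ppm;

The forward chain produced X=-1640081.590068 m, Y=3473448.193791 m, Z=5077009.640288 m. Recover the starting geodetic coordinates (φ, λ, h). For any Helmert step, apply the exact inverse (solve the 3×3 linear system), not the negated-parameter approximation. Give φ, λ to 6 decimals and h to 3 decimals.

φ=53.076132°, λ=115.278647°, h=2207.769 m

start: X=-1640081.5901, Y=3473448.1938, Z=5077009.6403 m
→ Helmert⁻¹: X=-1640288.1515, Y=3473406.1868, Z=5077402.8513
→ geod (Bowring, a=6378137.000): φ=53.07613200°, λ=115.27864700°, h=2207.7690 m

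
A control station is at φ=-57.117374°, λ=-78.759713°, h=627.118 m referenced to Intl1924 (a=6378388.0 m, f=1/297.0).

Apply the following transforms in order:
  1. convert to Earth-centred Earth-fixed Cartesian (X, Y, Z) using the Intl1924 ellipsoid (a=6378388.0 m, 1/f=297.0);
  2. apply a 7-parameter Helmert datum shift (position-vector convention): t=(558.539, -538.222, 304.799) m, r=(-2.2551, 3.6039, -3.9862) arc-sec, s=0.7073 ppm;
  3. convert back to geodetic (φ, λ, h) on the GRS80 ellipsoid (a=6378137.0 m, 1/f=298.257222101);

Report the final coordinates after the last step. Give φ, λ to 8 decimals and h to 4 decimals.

start: φ=-57.117374°, λ=-78.759713°, h=627.118 m
→ ECEF (a=6378388.000, f=1/297.0): X=676685.1150, Y=-3404942.3921, Z=-5333645.8513
→ Helmert 7p (PV): X=677085.1393, Y=-3405554.4128, Z=-5333319.4216
→ geod (Bowring, a=6378137.000): φ=-57.10991961°, λ=-78.75520728°, h=907.9131 m

φ=-57.10991961°, λ=-78.75520728°, h=907.9131 m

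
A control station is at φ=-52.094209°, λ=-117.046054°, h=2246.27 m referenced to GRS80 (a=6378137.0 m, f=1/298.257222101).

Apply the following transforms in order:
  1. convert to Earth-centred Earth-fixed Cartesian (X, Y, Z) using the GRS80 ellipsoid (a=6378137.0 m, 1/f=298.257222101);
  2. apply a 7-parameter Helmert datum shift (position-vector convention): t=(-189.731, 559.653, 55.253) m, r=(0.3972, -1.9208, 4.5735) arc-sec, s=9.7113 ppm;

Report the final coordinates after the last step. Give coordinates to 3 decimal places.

X=-1786204.178 m, Y=-3498010.092 m, Z=-5011039.342 m

start: φ=-52.094209°, λ=-117.046054°, h=2246.270 m
→ ECEF (a=6378137.000, f=1/298.257222101): X=-1786121.3390, Y=-3498505.8156, Z=-5011022.5610
→ Helmert 7p (PV): X=-1786204.1780, Y=-3498010.0919, Z=-5011039.3417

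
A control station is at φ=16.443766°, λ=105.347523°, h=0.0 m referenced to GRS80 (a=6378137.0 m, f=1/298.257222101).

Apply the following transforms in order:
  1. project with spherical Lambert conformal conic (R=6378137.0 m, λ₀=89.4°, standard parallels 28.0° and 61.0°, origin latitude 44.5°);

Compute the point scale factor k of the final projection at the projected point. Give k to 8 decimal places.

start: φ=16.443766°, λ=105.347523°, h=0.000 m
→ into lcc (λ₀=89.4°): φ=16.44376600°, λ−λ₀=15.94752300°
scale k = 1.07526560

1.07526560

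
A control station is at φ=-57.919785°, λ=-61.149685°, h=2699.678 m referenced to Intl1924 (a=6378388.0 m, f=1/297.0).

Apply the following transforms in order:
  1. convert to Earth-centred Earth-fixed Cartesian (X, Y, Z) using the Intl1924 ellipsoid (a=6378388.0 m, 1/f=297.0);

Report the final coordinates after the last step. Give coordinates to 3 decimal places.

start: φ=-57.919785°, λ=-61.149685°, h=2699.678 m
→ ECEF (a=6378388.000, f=1/297.0): X=1639245.9287, Y=-2975584.6352, Z=-5383398.9293

X=1639245.929 m, Y=-2975584.635 m, Z=-5383398.929 m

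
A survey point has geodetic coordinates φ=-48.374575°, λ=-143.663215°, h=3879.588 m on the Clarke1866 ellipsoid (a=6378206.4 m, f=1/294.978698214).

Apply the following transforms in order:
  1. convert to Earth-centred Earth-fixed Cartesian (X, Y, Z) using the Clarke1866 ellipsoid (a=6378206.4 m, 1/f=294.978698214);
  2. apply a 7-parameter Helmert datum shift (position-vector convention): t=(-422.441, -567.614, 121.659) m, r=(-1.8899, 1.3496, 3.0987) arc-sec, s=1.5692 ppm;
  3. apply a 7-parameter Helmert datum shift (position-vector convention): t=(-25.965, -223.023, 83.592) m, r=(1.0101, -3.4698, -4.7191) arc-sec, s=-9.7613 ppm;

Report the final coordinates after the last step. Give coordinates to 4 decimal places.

X=-3421864.9905 m, Y=-2517469.1755 m, Z=-4747120.5249 m

start: φ=-48.374575°, λ=-143.663215°, h=3879.588 m
→ ECEF (a=6378206.400, f=1/294.978698214): X=-3421473.6265, Y=-2516705.7994, Z=-4747340.2208
→ Helmert 7p (PV): X=-3421894.6903, Y=-2517372.2608, Z=-4747180.5651
→ Helmert 7p (PV): X=-3421864.9905, Y=-2517469.1755, Z=-4747120.5249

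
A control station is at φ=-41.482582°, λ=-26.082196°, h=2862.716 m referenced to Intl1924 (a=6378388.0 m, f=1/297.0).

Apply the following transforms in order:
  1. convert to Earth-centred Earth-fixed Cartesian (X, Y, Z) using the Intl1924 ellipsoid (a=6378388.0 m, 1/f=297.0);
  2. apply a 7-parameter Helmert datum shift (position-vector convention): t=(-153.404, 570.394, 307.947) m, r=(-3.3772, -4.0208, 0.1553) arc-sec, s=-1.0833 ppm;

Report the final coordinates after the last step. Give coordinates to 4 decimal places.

X=4299996.7281 m, Y=-2104419.4680 m, Z=-4204260.5091 m

start: φ=-41.482582°, λ=-26.082196°, h=2862.716 m
→ ECEF (a=6378388.000, f=1/297.0): X=4300071.2419, Y=-2104926.5360, Z=-4204691.2981
→ Helmert 7p (PV): X=4299996.7281, Y=-2104419.4680, Z=-4204260.5091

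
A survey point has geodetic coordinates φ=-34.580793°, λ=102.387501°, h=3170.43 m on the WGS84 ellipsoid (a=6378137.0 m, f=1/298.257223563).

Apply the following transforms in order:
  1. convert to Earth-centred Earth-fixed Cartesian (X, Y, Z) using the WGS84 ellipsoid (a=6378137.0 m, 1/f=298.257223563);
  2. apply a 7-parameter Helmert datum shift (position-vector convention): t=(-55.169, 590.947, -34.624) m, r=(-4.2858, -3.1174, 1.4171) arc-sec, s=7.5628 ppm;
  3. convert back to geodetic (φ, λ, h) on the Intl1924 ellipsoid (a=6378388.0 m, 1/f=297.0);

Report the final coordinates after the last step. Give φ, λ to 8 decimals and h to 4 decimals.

start: φ=-34.580793°, λ=102.387501°, h=3170.430 m
→ ECEF (a=6378137.000, f=1/298.257223563): X=-1128295.2792, Y=5137124.4049, Z=-3601474.0602
→ Helmert 7p (PV): X=-1128339.8435, Y=5137671.6187, Z=-3601659.7149
→ geod (Bowring, a=6378388.000): φ=-34.58015665°, λ=102.38669645°, h=3502.0861 m

φ=-34.58015665°, λ=102.38669645°, h=3502.0861 m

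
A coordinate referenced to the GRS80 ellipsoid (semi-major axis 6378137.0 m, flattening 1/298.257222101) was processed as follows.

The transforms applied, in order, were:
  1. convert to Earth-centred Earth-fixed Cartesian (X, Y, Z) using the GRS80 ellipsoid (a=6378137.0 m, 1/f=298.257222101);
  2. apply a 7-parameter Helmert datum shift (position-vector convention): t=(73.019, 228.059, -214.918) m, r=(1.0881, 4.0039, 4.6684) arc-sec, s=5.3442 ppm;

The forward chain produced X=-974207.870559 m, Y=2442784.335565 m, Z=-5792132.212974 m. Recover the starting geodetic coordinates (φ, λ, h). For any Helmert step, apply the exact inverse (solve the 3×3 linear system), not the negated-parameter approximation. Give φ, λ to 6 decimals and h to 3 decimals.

φ=-65.725815°, λ=111.742622°, h=518.398 m

start: X=-974207.8706, Y=2442784.3356, Z=-5792132.2130 m
→ Helmert⁻¹: X=-974107.9713, Y=2442534.7163, Z=-5791918.1358
→ geod (Bowring, a=6378137.000): φ=-65.72581500°, λ=111.74262200°, h=518.3980 m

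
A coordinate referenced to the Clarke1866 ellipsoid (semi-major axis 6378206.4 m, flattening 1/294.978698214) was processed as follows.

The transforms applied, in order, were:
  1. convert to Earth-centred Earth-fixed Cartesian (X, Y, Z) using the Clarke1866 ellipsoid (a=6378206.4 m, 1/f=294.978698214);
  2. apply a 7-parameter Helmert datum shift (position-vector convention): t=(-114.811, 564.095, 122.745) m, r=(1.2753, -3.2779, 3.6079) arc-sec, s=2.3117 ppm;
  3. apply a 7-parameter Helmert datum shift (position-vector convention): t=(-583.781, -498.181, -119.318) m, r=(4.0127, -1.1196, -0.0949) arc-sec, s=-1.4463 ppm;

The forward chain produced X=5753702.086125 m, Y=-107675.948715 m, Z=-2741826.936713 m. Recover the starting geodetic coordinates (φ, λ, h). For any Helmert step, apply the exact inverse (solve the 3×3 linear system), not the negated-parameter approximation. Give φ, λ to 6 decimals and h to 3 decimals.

φ=-25.625342°, λ=-1.074332°, h=941.407 m

start: X=5753702.0861, Y=-107675.9487, Z=-2741826.9367 m
→ Helmert⁻¹: X=5754279.3568, Y=-107228.6134, Z=-2741740.7321
→ Helmert⁻¹: X=5754335.4036, Y=-107910.0647, Z=-2741947.9178
→ geod (Bowring, a=6378206.400): φ=-25.62534200°, λ=-1.07433200°, h=941.4070 m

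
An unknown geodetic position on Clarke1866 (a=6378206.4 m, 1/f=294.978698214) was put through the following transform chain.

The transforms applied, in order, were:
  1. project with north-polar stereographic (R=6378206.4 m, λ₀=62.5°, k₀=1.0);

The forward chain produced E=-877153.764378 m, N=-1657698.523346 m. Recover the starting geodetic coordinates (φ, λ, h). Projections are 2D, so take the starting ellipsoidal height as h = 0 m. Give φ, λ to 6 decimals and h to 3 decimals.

φ=73.272445°, λ=34.614915°, h=0.000 m

start: E=-877153.7644, N=-1657698.5233 m
→ stereo⁻¹: φ=73.27244500°, λ=34.61491500°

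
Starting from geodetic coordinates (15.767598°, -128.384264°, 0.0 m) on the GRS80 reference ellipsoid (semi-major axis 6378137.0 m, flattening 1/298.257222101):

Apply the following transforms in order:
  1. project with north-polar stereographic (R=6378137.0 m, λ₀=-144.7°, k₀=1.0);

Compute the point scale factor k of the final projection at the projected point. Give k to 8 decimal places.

start: φ=15.767598°, λ=-128.384264°, h=0.000 m
→ into stereo (λ₀=-144.7°): φ=15.76759800°, λ−λ₀=16.31573600°
scale k = 1.57265338

1.57265338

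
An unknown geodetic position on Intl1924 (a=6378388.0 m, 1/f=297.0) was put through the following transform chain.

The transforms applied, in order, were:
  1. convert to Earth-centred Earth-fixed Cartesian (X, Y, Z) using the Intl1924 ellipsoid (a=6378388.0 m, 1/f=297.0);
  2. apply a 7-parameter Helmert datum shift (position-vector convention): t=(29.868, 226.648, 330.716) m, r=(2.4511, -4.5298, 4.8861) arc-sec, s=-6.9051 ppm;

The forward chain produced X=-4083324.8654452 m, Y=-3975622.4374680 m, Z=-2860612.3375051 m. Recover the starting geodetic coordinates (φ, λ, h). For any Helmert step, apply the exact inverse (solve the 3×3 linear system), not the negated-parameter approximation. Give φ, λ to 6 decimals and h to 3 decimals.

φ=-26.809924°, λ=-135.765804°, h=2997.842 m

start: X=-4083324.8654, Y=-3975622.4375, Z=-2860612.3375 m
→ Helmert⁻¹: X=-4083539.9375, Y=-3975813.8024, Z=-2860825.8841
→ geod (Bowring, a=6378388.000): φ=-26.80992400°, λ=-135.76580400°, h=2997.8420 m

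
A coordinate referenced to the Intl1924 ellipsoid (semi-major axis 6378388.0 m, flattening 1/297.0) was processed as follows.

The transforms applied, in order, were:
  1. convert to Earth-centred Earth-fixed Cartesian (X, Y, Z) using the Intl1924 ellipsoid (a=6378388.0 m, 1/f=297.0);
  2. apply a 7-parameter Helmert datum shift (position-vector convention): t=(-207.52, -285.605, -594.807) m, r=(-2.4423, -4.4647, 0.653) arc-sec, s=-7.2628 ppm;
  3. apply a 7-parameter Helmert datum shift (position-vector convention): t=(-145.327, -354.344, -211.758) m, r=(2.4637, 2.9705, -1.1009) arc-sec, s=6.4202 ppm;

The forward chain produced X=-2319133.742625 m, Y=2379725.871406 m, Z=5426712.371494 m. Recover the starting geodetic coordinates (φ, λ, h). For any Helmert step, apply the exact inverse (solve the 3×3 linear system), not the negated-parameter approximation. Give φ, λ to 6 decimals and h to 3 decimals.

start: X=-2319133.7426, Y=2379725.8714, Z=5426712.3715 m
→ Helmert⁻¹: X=-2319064.3846, Y=2380117.3773, Z=5426827.4611
→ Helmert⁻¹: X=-2318748.6886, Y=2380363.3462, Z=5427540.0620
→ geod (Bowring, a=6378388.000): φ=58.69438800°, λ=134.24878200°, h=1287.0600 m

φ=58.694388°, λ=134.248782°, h=1287.060 m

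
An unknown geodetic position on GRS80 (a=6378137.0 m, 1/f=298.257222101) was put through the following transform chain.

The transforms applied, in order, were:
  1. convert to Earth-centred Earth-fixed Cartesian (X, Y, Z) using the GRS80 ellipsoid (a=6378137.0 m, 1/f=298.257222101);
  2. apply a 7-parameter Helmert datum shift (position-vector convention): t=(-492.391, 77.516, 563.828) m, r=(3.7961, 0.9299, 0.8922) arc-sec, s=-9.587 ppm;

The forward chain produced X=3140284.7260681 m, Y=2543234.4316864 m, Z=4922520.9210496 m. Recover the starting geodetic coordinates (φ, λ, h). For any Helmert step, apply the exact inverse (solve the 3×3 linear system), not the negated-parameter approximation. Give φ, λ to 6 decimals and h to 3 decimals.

φ=50.799453°, λ=38.998808°, h=3222.893 m

start: X=3140284.7261, Y=2543234.4317, Z=4922520.9210 m
→ Helmert⁻¹: X=3140796.0392, Y=2543258.2957, Z=4921971.6337
→ geod (Bowring, a=6378137.000): φ=50.79945300°, λ=38.99880800°, h=3222.8930 m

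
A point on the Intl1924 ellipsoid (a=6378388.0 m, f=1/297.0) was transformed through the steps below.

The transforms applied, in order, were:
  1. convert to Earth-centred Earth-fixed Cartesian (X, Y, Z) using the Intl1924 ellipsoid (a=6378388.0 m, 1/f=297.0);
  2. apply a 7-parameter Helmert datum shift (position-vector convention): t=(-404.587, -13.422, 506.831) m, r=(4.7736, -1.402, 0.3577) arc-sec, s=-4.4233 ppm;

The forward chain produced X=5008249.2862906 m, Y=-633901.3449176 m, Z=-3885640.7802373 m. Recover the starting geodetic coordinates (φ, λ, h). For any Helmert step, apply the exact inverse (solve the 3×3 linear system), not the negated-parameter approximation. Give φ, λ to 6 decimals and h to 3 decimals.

φ=-37.774321°, λ=-7.214073°, h=729.016 m

start: X=5008249.2863, Y=-633901.3449, Z=-3885640.7802 m
→ Helmert⁻¹: X=5008648.5140, Y=-633989.3509, Z=-3886184.1727
→ geod (Bowring, a=6378388.000): φ=-37.77432100°, λ=-7.21407300°, h=729.0160 m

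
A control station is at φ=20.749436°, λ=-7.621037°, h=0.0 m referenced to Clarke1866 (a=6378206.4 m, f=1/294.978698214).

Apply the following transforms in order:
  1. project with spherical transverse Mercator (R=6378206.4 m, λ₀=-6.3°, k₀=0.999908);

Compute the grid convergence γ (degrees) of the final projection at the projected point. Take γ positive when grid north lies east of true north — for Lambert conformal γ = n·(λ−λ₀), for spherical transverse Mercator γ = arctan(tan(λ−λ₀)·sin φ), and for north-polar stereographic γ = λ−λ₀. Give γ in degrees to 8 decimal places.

start: φ=20.749436°, λ=-7.621037°, h=0.000 m
→ into tm (λ₀=-6.3°): φ=20.74943600°, λ−λ₀=-1.32103700°
convergence γ = -0.46809195°

-0.46809195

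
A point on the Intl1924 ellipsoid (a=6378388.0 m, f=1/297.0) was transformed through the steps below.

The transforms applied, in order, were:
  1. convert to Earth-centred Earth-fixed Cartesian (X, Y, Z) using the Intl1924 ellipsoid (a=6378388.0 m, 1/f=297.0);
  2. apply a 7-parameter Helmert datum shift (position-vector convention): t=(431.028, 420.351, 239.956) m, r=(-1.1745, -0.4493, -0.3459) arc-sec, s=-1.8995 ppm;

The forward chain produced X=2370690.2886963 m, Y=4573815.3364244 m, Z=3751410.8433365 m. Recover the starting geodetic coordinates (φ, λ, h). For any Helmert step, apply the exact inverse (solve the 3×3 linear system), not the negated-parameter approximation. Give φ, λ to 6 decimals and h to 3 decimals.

φ=36.247298°, λ=62.603496°, h=1324.087 m

start: X=2370690.2887, Y=4573815.3364, Z=3751410.8433 m
→ Helmert⁻¹: X=2370264.2647, Y=4573386.2876, Z=3751198.8911
→ geod (Bowring, a=6378388.000): φ=36.24729800°, λ=62.60349600°, h=1324.0870 m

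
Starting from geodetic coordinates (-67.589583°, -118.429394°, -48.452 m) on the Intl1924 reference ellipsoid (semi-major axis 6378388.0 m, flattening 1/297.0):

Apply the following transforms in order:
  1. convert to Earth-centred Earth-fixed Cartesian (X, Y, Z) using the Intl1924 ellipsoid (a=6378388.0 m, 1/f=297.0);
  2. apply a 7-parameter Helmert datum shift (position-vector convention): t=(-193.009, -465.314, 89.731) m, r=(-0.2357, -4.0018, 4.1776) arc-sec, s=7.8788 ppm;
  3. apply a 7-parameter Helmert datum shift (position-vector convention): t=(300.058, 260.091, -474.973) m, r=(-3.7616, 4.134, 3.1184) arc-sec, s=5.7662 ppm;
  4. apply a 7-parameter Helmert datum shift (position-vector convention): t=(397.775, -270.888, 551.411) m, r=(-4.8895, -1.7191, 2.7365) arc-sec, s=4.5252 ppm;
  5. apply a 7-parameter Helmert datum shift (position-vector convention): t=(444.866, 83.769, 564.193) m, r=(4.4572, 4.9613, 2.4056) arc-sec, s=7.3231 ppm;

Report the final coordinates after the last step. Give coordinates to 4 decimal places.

start: φ=-67.589583°, λ=-118.429394°, h=-48.452 m
→ ECEF (a=6378388.000, f=1/297.0): X=-1160997.6827, Y=-2144589.8598, Z=-5873884.0163
→ Helmert 7p (PV): X=-1161042.4413, Y=-2145102.2973, Z=-5873860.6388
→ Helmert 7p (PV): X=-1160834.3731, Y=-2144979.2493, Z=-5874307.0918
→ Helmert 7p (PV): X=-1160364.4344, Y=-2145414.4955, Z=-5873741.0913
→ Helmert 7p (PV): X=-1160044.3269, Y=-2145233.0433, Z=-5873238.3626

X=-1160044.3269 m, Y=-2145233.0433 m, Z=-5873238.3626 m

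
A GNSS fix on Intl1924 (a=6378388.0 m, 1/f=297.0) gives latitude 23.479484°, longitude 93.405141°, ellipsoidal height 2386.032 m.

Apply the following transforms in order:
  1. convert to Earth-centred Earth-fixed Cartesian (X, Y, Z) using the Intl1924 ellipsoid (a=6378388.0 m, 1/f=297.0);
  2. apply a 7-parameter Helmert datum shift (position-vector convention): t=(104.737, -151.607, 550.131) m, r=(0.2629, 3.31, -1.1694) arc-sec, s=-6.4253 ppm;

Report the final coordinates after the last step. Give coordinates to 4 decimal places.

start: φ=23.479484°, λ=93.405141°, h=2386.032 m
→ ECEF (a=6378388.000, f=1/297.0): X=-347798.1607, Y=5845249.8210, Z=2526495.9953
→ Helmert 7p (PV): X=-347617.5068, Y=5845059.4082, Z=2527042.9242

X=-347617.5068 m, Y=5845059.4082 m, Z=2527042.9242 m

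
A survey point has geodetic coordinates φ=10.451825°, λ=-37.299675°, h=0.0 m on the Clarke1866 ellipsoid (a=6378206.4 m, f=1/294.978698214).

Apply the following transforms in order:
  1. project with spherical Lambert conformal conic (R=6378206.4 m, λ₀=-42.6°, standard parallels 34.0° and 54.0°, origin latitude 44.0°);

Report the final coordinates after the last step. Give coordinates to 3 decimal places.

start: φ=10.451825°, λ=-37.299675°, h=0.000 m
→ lcc (R=6378206.4, λ₀=-42.6°): E=668455.1105, N=-3863389.4502

E=668455.110 m, N=-3863389.450 m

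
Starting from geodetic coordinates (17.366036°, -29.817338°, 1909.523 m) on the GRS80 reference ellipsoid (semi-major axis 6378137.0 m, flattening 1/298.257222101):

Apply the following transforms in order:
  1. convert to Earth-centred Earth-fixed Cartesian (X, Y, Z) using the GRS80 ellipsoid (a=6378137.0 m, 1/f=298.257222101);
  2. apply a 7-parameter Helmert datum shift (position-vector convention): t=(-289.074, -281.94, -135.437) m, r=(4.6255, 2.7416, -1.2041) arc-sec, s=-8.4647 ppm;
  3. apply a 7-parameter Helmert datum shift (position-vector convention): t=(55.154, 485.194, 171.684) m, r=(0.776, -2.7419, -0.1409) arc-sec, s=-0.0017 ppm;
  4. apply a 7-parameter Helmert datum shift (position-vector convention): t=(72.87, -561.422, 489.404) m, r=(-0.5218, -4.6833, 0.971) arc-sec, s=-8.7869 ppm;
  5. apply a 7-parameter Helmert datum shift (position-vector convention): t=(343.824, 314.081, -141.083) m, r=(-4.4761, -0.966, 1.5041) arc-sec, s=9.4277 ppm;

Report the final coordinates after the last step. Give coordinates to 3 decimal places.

start: φ=17.366036°, λ=-29.817338°, h=1909.523 m
→ ECEF (a=6378137.000, f=1/298.257222101): X=5284680.9723, Y=-3028689.3846, Z=1892104.8412
→ Helmert 7p (PV): X=5284354.6337, Y=-3029018.9676, Z=1891815.2286
→ Helmert 7p (PV): X=5284382.5615, Y=-3028544.4955, Z=1892045.7593
→ Helmert 7p (PV): X=5284380.2960, Y=-3029049.6434, Z=1892646.1818
→ Helmert 7p (PV): X=5284787.1639, Y=-3028684.5127, Z=1892613.4239

X=5284787.164 m, Y=-3028684.513 m, Z=1892613.424 m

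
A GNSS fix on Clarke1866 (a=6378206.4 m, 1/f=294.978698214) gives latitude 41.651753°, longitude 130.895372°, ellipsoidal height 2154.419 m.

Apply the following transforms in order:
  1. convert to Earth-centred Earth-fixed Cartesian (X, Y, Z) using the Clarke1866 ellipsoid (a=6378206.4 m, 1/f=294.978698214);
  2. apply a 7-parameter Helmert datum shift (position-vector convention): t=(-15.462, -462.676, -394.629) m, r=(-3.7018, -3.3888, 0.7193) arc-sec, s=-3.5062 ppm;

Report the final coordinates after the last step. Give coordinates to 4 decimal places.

X=-3125876.8285 m, Y=3608689.6761 m, Z=4217486.9089 m

start: φ=41.651753°, λ=130.895372°, h=2154.419 m
→ ECEF (a=6378206.400, f=1/294.978698214): X=-3125790.4413, Y=3609100.2070, Z=4218012.4533
→ Helmert 7p (PV): X=-3125876.8285, Y=3608689.6761, Z=4217486.9089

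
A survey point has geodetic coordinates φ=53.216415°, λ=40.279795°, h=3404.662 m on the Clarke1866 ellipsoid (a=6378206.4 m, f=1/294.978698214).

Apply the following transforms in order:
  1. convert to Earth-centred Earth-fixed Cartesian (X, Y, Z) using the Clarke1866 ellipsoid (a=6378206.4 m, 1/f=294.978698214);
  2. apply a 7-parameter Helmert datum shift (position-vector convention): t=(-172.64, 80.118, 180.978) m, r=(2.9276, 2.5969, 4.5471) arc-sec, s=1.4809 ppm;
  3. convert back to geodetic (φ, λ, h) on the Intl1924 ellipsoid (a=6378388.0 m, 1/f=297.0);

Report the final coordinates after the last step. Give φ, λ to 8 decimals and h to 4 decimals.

start: φ=53.216415°, λ=40.279795°, h=3404.662 m
→ ECEF (a=6378206.400, f=1/294.978698214): X=2921580.0078, Y=2475909.2972, Z=5087525.0687
→ Helmert 7p (PV): X=2921421.1657, Y=2475985.2786, Z=5087711.9393
→ geod (Bowring, a=6378388.000): φ=53.21667463°, λ=40.28219874°, h=3235.6954 m

φ=53.21667463°, λ=40.28219874°, h=3235.6954 m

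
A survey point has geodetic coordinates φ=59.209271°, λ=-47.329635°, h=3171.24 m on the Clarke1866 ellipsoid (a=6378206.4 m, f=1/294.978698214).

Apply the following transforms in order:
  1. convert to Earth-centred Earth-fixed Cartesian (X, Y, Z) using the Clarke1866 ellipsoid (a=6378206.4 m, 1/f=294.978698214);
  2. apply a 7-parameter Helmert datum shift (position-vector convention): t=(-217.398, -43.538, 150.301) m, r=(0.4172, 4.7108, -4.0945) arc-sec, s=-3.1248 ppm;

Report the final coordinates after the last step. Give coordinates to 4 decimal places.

X=2219469.7406 m, Y=-2407964.9448 m, Z=5458509.8851 m

start: φ=59.209271°, λ=-47.329635°, h=3171.240 m
→ ECEF (a=6378206.400, f=1/294.978698214): X=2219617.2097, Y=-2407873.8297, Z=5458432.2036
→ Helmert 7p (PV): X=2219469.7406, Y=-2407964.9448, Z=5458509.8851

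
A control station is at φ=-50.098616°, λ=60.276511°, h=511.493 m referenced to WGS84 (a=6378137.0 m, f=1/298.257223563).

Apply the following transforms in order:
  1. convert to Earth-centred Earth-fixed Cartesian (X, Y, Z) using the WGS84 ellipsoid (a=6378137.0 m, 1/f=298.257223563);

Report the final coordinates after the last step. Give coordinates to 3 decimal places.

start: φ=-50.098616°, λ=60.276511°, h=511.493 m
→ ECEF (a=6378137.000, f=1/298.257223563): X=2032732.9787, Y=3560367.9770, Z=-4870224.9698

X=2032732.979 m, Y=3560367.977 m, Z=-4870224.970 m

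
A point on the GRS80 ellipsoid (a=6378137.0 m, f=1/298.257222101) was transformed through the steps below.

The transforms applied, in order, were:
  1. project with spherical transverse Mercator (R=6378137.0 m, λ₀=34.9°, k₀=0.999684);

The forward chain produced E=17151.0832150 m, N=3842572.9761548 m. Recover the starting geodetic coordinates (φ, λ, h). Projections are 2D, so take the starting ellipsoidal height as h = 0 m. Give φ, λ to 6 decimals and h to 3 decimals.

start: E=17151.0832, N=3842572.9762 m
→ tm⁻¹: φ=34.52918900°, λ=35.08707500°

φ=34.529189°, λ=35.087075°, h=0.000 m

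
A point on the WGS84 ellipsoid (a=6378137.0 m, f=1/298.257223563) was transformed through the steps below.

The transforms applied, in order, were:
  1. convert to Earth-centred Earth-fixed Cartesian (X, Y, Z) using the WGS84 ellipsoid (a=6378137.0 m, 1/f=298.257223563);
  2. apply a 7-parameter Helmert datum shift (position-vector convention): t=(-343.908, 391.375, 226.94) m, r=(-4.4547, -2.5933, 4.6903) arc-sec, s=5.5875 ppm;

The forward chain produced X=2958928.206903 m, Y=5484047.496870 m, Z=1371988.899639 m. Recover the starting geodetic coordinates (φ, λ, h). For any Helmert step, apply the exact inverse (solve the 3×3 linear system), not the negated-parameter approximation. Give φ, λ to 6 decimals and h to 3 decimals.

φ=12.497069°, λ=61.644772°, h=3220.901 m

start: X=2958928.2069, Y=5484047.4969, Z=1371988.8996 m
→ Helmert⁻¹: X=2959397.5188, Y=5483528.5602, Z=1371835.5152
→ geod (Bowring, a=6378137.000): φ=12.49706900°, λ=61.64477200°, h=3220.9010 m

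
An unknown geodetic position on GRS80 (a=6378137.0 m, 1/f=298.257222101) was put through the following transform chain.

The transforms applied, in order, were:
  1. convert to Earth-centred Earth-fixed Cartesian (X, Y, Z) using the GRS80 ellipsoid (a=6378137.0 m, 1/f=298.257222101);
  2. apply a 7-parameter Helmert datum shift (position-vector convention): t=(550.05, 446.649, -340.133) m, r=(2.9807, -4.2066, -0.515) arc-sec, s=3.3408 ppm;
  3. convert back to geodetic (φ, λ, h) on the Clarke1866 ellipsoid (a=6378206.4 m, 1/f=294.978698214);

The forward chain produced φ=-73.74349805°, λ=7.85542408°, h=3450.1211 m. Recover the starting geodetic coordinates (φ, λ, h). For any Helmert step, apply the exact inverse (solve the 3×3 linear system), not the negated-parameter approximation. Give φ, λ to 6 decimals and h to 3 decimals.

φ=-73.747970°, λ=7.841569°, h=2783.174 m

start: φ=-73.743498°, λ=7.855424°, h=3450.121 m
→ ECEF (a=6378206.400, f=1/294.978698214): X=1775246.7299, Y=244928.2627, Z=-6104118.8096
→ Helmert⁻¹: X=1774565.6588, Y=244397.0226, Z=-6103798.0077
→ geod (Bowring, a=6378137.000): φ=-73.74797000°, λ=7.84156900°, h=2783.1740 m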